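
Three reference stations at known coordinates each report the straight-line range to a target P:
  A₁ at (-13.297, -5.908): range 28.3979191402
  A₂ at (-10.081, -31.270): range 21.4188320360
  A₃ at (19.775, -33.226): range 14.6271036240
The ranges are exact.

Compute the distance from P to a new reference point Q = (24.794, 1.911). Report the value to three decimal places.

28.980

eq1: (x + 13.297)² + (y + 5.908)² = 28.3979191402²
eq2: (x + 10.081)² + (y + 31.270)² = 21.4188320360²
eq3: (x − 19.775)² + (y + 33.226)² = 14.6271036240²
eq3−eq1, eq3−eq2 (x²,y² cancel):
  -66.144·x + 54.636·y = -1875.792679
  -59.712·x + 3.912·y = -660.392445
det = -66.144·3.912 − 54.636·-59.712 = 3003.669504
x = (-1875.792679·3.912 − 54.636·-660.392445) / 3003.669504 = 9.569329
y = (-66.144·-660.392445 − -1875.792679·-59.712) / 3003.669504 = -22.747621
|P − Q| = √((9.569329 − 24.794)² + (-22.747621 − 1.911)²) = 28.979962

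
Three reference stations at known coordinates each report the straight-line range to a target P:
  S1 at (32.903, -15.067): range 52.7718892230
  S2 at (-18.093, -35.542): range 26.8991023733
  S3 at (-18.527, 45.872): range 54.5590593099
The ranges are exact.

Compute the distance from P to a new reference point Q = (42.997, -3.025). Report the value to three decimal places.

62.733

eq1: (x − 32.903)² + (y + 15.067)² = 52.7718892230²
eq2: (x + 18.093)² + (y + 35.542)² = 26.8991023733²
eq3: (x + 18.527)² + (y − 45.872)² = 54.5590593099²
eq2−eq3, eq2−eq1 (x²,y² cancel):
  -0.868·x + 162.828·y = -1396.229544
  101.992·x + 40.950·y = -2342.279099
det = -0.868·40.950 − 162.828·101.992 = -16642.697976
x = (-1396.229544·40.950 − 162.828·-2342.279099) / -16642.697976 = -19.480797
y = (-0.868·-2342.279099 − -1396.229544·101.992) / -16642.697976 = -8.678722
|P − Q| = √((-19.480797 − 42.997)² + (-8.678722 − -3.025)²) = 62.733083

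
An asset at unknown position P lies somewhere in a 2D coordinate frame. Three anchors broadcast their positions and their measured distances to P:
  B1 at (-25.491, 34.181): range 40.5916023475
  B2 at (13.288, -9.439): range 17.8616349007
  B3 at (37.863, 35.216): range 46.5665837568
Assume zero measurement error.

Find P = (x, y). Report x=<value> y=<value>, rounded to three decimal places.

eq1: (x + 25.491)² + (y − 34.181)² = 40.5916023475²
eq2: (x − 13.288)² + (y + 9.439)² = 17.8616349007²
eq3: (x − 37.863)² + (y − 35.216)² = 46.5665837568²
eq3−eq2, eq3−eq1 (x²,y² cancel):
  -49.150·x − 89.310·y = -558.699039
  -126.708·x − 2.070·y = -334.873041
det = -49.150·-2.070 − -89.310·-126.708 = -11214.550980
x = (-558.699039·-2.070 − -89.310·-334.873041) / -11214.550980 = 2.563723
y = (-49.150·-334.873041 − -558.699039·-126.708) / -11214.550980 = 4.844833

x=2.564 y=4.845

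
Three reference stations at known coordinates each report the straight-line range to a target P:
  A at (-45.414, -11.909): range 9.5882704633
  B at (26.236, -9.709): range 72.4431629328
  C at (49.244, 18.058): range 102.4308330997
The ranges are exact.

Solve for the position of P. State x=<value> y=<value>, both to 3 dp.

eq1: (x + 45.414)² + (y + 11.909)² = 9.5882704633²
eq2: (x − 26.236)² + (y + 9.709)² = 72.4431629328²
eq3: (x − 49.244)² + (y − 18.058)² = 102.4308330997²
eq1−eq3, eq1−eq2 (x²,y² cancel):
  189.316·x + 59.934·y = -9853.333416
  143.300·x + 4.400·y = -6577.740225
det = 189.316·4.400 − 59.934·143.300 = -7755.551800
x = (-9853.333416·4.400 − 59.934·-6577.740225) / -7755.551800 = -45.241863
y = (189.316·-6577.740225 − -9853.333416·143.300) / -7755.551800 = -21.495725

x=-45.242 y=-21.496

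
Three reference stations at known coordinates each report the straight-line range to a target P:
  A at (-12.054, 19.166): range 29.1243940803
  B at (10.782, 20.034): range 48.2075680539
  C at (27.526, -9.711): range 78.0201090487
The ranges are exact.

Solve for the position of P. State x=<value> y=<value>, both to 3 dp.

eq1: (x + 12.054)² + (y − 19.166)² = 29.1243940803²
eq2: (x − 10.782)² + (y − 20.034)² = 48.2075680539²
eq3: (x − 27.526)² + (y + 9.711)² = 78.0201090487²
eq3−eq1, eq3−eq2 (x²,y² cancel):
  -79.160·x + 57.754·y = 4899.557360
  -33.488·x + 59.490·y = 3428.796281
det = -79.160·59.490 − 57.754·-33.488 = -2775.162448
x = (4899.557360·59.490 − 57.754·3428.796281) / -2775.162448 = -33.672972
y = (-79.160·3428.796281 − 4899.557360·-33.488) / -2775.162448 = 38.681388

x=-33.673 y=38.681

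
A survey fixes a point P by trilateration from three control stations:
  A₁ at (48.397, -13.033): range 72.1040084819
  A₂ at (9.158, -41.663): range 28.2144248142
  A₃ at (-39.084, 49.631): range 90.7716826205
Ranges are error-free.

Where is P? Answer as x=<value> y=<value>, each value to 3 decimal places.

x=-18.918 y=-38.872

eq1: (x − 48.397)² + (y + 13.033)² = 72.1040084819²
eq2: (x − 9.158)² + (y + 41.663)² = 28.2144248142²
eq3: (x + 39.084)² + (y − 49.631)² = 90.7716826205²
eq2−eq3, eq2−eq1 (x²,y² cancel):
  -96.484·x + 182.588·y = -5272.323914
  78.478·x + 57.260·y = -3710.480107
det = -96.484·57.260 − 182.588·78.478 = -19853.814904
x = (-5272.323914·57.260 − 182.588·-3710.480107) / -19853.814904 = -18.918071
y = (-96.484·-3710.480107 − -5272.323914·78.478) / -19853.814904 = -38.872297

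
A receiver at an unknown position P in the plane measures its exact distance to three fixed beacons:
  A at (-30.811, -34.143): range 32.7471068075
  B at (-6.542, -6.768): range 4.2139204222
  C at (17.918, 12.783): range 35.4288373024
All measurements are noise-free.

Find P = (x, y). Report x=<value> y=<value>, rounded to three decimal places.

eq1: (x + 30.811)² + (y + 34.143)² = 32.7471068075²
eq2: (x + 6.542)² + (y + 6.768)² = 4.2139204222²
eq3: (x − 17.918)² + (y − 12.783)² = 35.4288373024²
eq2−eq1, eq2−eq3 (x²,y² cancel):
  -48.538·x − 54.750·y = 971.842703
  48.920·x + 39.102·y = -841.589162
det = -48.538·39.102 − -54.750·48.920 = 780.437124
x = (971.842703·39.102 − -54.750·-841.589162) / 780.437124 = -10.348064
y = (-48.538·-841.589162 − 971.842703·48.920) / 780.437124 = -8.576591

x=-10.348 y=-8.577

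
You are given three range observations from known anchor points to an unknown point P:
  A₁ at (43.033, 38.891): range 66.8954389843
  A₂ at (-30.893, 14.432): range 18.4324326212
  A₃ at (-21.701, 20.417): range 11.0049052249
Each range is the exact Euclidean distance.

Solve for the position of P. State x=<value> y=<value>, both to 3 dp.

x=-23.429 y=31.285

eq1: (x − 43.033)² + (y − 38.891)² = 66.8954389843²
eq2: (x + 30.893)² + (y − 14.432)² = 18.4324326212²
eq3: (x + 21.701)² + (y − 20.417)² = 11.0049052249²
eq2−eq3, eq2−eq1 (x²,y² cancel):
  18.384·x + 11.970·y = -56.226150
  147.852·x + 48.918·y = -1933.556288
det = 18.384·48.918 − 11.970·147.852 = -870.479928
x = (-56.226150·48.918 − 11.970·-1933.556288) / -870.479928 = -23.428683
y = (18.384·-1933.556288 − -56.226150·147.852) / -870.479928 = 31.285443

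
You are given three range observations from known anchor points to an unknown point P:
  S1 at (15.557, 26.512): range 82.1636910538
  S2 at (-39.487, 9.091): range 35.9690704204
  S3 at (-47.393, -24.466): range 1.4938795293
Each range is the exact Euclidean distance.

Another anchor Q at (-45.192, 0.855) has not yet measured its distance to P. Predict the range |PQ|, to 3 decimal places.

eq1: (x − 15.557)² + (y − 26.512)² = 82.1636910538²
eq2: (x + 39.487)² + (y − 9.091)² = 35.9690704204²
eq3: (x + 47.393)² + (y + 24.466)² = 1.4938795293²
eq1−eq3, eq1−eq2 (x²,y² cancel):
  -125.900·x − 101.956·y = 8648.415664
  -110.088·x − 34.842·y = 6154.061158
det = -125.900·-34.842 − -101.956·-110.088 = -6837.524328
x = (8648.415664·-34.842 − -101.956·6154.061158) / -6837.524328 = -47.694947
y = (-125.900·6154.061158 − 8648.415664·-110.088) / -6837.524328 = -25.929046
|P − Q| = √((-47.694947 − -45.192)² + (-25.929046 − 0.855)²) = 26.900741

26.901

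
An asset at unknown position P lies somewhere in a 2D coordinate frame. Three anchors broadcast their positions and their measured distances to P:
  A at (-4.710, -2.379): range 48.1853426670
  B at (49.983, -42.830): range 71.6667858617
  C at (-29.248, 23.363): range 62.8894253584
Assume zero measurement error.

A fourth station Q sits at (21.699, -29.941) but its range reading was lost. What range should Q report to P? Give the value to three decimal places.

eq1: (x + 4.710)² + (y + 2.379)² = 48.1853426670²
eq2: (x − 49.983)² + (y + 42.830)² = 71.6667858617²
eq3: (x + 29.248)² + (y − 23.363)² = 62.8894253584²
eq1−eq2, eq1−eq3 (x²,y² cancel):
  109.386·x − 80.902·y = 1490.564500
  -49.076·x + 51.484·y = -259.821042
det = 109.386·51.484 − -80.902·-49.076 = 1661.282272
x = (1490.564500·51.484 − -80.902·-259.821042) / 1661.282272 = 33.540466
y = (109.386·-259.821042 − 1490.564500·-49.076) / 1661.282272 = 26.925081
|P − Q| = √((33.540466 − 21.699)² + (26.925081 − -29.941)²) = 58.085897

58.086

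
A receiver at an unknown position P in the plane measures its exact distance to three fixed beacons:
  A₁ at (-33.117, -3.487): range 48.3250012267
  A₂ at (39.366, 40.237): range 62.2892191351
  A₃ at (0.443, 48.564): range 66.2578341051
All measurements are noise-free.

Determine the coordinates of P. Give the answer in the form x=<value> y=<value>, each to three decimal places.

eq1: (x + 33.117)² + (y + 3.487)² = 48.3250012267²
eq2: (x − 39.366)² + (y − 40.237)² = 62.2892191351²
eq3: (x − 0.443)² + (y − 48.564)² = 66.2578341051²
eq3−eq2, eq3−eq1 (x²,y² cancel):
  77.846·x − 16.654·y = 1320.193540
  -67.120·x − 104.102·y = 805.031350
det = 77.846·-104.102 − -16.654·-67.120 = -9221.740772
x = (1320.193540·-104.102 − -16.654·805.031350) / -9221.740772 = 13.449499
y = (77.846·805.031350 − 1320.193540·-67.120) / -9221.740772 = -16.404697

x=13.449 y=-16.405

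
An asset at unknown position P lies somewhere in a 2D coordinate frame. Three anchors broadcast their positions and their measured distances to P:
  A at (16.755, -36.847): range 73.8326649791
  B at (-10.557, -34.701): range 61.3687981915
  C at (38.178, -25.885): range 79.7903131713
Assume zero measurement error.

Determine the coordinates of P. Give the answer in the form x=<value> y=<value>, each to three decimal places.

x=-22.944 y=25.405

eq1: (x − 16.755)² + (y + 36.847)² = 73.8326649791²
eq2: (x + 10.557)² + (y + 34.701)² = 61.3687981915²
eq3: (x − 38.178)² + (y + 25.885)² = 79.7903131713²
eq2−eq3, eq2−eq1 (x²,y² cancel):
  97.470·x + 17.632·y = -1788.381426
  54.624·x − 4.292·y = -1362.311242
det = 97.470·-4.292 − 17.632·54.624 = -1381.471608
x = (-1788.381426·-4.292 − 17.632·-1362.311242) / -1381.471608 = -22.943653
y = (97.470·-1362.311242 − -1788.381426·54.624) / -1381.471608 = 25.404742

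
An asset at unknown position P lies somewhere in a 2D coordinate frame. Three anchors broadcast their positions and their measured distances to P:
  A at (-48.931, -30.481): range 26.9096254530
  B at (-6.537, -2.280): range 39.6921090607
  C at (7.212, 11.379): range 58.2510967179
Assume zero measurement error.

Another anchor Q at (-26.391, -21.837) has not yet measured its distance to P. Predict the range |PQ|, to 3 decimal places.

16.783

eq1: (x + 48.931)² + (y + 30.481)² = 26.9096254530²
eq2: (x + 6.537)² + (y + 2.280)² = 39.6921090607²
eq3: (x − 7.212)² + (y − 11.379)² = 58.2510967179²
eq1−eq2, eq1−eq3 (x²,y² cancel):
  84.788·x + 56.402·y = -4126.738933
  112.286·x + 83.720·y = -5810.901864
det = 84.788·83.720 − 56.402·112.286 = 765.296388
x = (-4126.738933·83.720 − 56.402·-5810.901864) / 765.296388 = -23.185914
y = (84.788·-5810.901864 − -4126.738933·112.286) / 765.296388 = -38.311614
|P − Q| = √((-23.185914 − -26.391)² + (-38.311614 − -21.837)²) = 16.783488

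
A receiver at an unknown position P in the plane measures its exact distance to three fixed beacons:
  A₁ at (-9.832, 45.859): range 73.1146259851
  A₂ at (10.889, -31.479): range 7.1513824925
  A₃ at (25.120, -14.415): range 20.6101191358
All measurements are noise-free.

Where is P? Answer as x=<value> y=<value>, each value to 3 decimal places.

eq1: (x + 9.832)² + (y − 45.859)² = 73.1146259851²
eq2: (x − 10.889)² + (y + 31.479)² = 7.1513824925²
eq3: (x − 25.120)² + (y + 14.415)² = 20.6101191358²
eq3−eq2, eq3−eq1 (x²,y² cancel):
  -28.462·x − 34.128·y = 644.325876
  -69.904·x + 120.548·y = -3560.062042
det = -28.462·120.548 − -34.128·-69.904 = -5816.720888
x = (644.325876·120.548 − -34.128·-3560.062042) / -5816.720888 = 7.534417
y = (-28.462·-3560.062042 − 644.325876·-69.904) / -5816.720888 = -25.163222

x=7.534 y=-25.163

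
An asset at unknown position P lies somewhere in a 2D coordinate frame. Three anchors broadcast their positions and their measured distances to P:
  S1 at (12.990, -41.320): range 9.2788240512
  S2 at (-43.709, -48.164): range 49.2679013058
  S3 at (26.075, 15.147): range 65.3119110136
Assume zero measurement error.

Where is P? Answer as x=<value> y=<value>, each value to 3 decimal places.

x=5.541 y=-46.853

eq1: (x − 12.990)² + (y + 41.320)² = 9.2788240512²
eq2: (x + 43.709)² + (y + 48.164)² = 49.2679013058²
eq3: (x − 26.075)² + (y − 15.147)² = 65.3119110136²
eq2−eq1, eq2−eq3 (x²,y² cancel):
  113.398·x + 13.688·y = -12.935554
  139.568·x + 126.622·y = -5159.229964
det = 113.398·126.622 − 13.688·139.568 = 12448.274772
x = (-12.935554·126.622 − 13.688·-5159.229964) / 12448.274772 = 5.541460
y = (113.398·-5159.229964 − -12.935554·139.568) / 12448.274772 = -46.853157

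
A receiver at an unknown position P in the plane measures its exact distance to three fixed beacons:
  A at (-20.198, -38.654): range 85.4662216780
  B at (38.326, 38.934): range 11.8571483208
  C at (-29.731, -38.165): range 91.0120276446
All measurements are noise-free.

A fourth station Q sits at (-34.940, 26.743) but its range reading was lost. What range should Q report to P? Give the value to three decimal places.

eq1: (x + 20.198)² + (y + 38.654)² = 85.4662216780²
eq2: (x − 38.326)² + (y − 38.934)² = 11.8571483208²
eq3: (x + 29.731)² + (y + 38.165)² = 91.0120276446²
eq1−eq2, eq1−eq3 (x²,y² cancel):
  117.048·x + 155.176·y = 8246.530794
  -19.066·x + 0.978·y = -540.305462
det = 117.048·0.978 − 155.176·-19.066 = 3073.058560
x = (8246.530794·0.978 − 155.176·-540.305462) / 3073.058560 = 29.907516
y = (117.048·-540.305462 − 8246.530794·-19.066) / 3073.058560 = 30.584084
|P − Q| = √((29.907516 − -34.940)² + (30.584084 − 26.743)²) = 64.961175

64.961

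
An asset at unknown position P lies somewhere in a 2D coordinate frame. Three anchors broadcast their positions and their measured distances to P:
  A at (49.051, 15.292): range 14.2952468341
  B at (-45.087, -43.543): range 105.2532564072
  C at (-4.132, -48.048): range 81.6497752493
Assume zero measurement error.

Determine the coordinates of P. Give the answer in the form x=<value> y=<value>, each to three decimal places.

x=36.774 y=22.616

eq1: (x − 49.051)² + (y − 15.292)² = 14.2952468341²
eq2: (x + 45.087)² + (y + 43.543)² = 105.2532564072²
eq3: (x + 4.132)² + (y + 48.048)² = 81.6497752493²
eq3−eq1, eq3−eq2 (x²,y² cancel):
  106.366·x + 126.680·y = 6776.493853
  -81.910·x + 9.010·y = -2808.415496
det = 106.366·9.010 − 126.680·-81.910 = 11334.716460
x = (6776.493853·9.010 − 126.680·-2808.415496) / 11334.716460 = 36.774302
y = (106.366·-2808.415496 − 6776.493853·-81.910) / 11334.716460 = 22.615713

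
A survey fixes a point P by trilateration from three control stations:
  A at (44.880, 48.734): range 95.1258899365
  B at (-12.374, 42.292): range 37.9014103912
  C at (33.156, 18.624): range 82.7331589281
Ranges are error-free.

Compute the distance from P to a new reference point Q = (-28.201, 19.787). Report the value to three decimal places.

eq1: (x − 44.880)² + (y − 48.734)² = 95.1258899365²
eq2: (x + 12.374)² + (y − 42.292)² = 37.9014103912²
eq3: (x − 33.156)² + (y − 18.624)² = 82.7331589281²
eq3−eq2, eq3−eq1 (x²,y² cancel):
  -91.060·x + 47.336·y = 5903.814105
  23.448·x + 60.220·y = 738.884094
det = -91.060·60.220 − 47.336·23.448 = -6593.567728
x = (5903.814105·60.220 − 47.336·738.884094) / -6593.567728 = -48.615845
y = (-91.060·738.884094 − 5903.814105·23.448) / -6593.567728 = 31.199409
|P − Q| = √((-48.615845 − -28.201)² + (31.199409 − 19.787)²) = 23.388223

23.388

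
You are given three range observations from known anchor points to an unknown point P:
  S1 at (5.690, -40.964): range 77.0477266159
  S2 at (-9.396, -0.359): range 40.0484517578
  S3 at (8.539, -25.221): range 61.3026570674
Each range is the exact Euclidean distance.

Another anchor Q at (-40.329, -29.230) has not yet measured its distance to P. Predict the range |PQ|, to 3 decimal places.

80.791

eq1: (x − 5.690)² + (y + 40.964)² = 77.0477266159²
eq2: (x + 9.396)² + (y + 0.359)² = 40.0484517578²
eq3: (x − 8.539)² + (y + 25.221)² = 61.3026570674²
eq2−eq1, eq2−eq3 (x²,y² cancel):
  30.172·x − 81.210·y = -2710.461989
  35.870·x − 49.724·y = -1533.537610
det = 30.172·-49.724 − -81.210·35.870 = 1412.730172
x = (-2710.461989·-49.724 − -81.210·-1533.537610) / 1412.730172 = 7.245844
y = (30.172·-1533.537610 − -2710.461989·35.870) / 1412.730172 = 36.068016
|P − Q| = √((7.245844 − -40.329)² + (36.068016 − -29.230)²) = 80.791068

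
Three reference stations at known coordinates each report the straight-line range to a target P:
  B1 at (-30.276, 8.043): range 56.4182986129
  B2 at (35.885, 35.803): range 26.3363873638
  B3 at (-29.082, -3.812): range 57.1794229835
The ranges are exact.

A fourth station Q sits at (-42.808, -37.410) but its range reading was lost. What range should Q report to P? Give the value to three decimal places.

84.383

eq1: (x + 30.276)² + (y − 8.043)² = 56.4182986129²
eq2: (x − 35.885)² + (y − 35.803)² = 26.3363873638²
eq3: (x + 29.082)² + (y + 3.812)² = 57.1794229835²
eq2−eq3, eq2−eq1 (x²,y² cancel):
  -129.934·x − 79.230·y = -4285.175079
  -132.322·x − 55.520·y = -4077.681128
det = -129.934·-55.520 − -79.230·-132.322 = -3269.936380
x = (-4285.175079·-55.520 − -79.230·-4077.681128) / -3269.936380 = 26.043857
y = (-129.934·-4077.681128 − -4285.175079·-132.322) / -3269.936380 = 11.374386
|P − Q| = √((26.043857 − -42.808)² + (11.374386 − -37.410)²) = 84.383022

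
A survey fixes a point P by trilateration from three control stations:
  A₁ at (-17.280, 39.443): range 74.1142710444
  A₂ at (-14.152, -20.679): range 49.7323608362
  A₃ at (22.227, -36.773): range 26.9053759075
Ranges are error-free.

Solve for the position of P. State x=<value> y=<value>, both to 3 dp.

eq1: (x + 17.280)² + (y − 39.443)² = 74.1142710444²
eq2: (x + 14.152)² + (y + 20.679)² = 49.7323608362²
eq3: (x − 22.227)² + (y + 36.773)² = 26.9053759075²
eq1−eq2, eq1−eq3 (x²,y² cancel):
  6.256·x − 120.244·y = 1793.168954
  79.014·x − 152.432·y = 4760.970329
det = 6.256·-152.432 − -120.244·79.014 = 8547.344824
x = (1793.168954·-152.432 − -120.244·4760.970329) / 8547.344824 = 34.998212
y = (6.256·4760.970329 − 1793.168954·79.014) / 8547.344824 = -13.091881

x=34.998 y=-13.092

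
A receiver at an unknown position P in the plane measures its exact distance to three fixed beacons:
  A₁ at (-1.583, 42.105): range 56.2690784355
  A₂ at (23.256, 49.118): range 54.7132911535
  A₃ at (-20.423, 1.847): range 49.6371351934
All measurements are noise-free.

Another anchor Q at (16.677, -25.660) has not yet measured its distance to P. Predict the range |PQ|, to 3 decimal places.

eq1: (x + 1.583)² + (y − 42.105)² = 56.2690784355²
eq2: (x − 23.256)² + (y − 49.118)² = 54.7132911535²
eq3: (x + 20.423)² + (y − 1.847)² = 49.6371351934²
eq3−eq2, eq3−eq1 (x²,y² cancel):
  87.358·x + 94.542·y = 2003.210083
  37.680·x + 80.516·y = 652.462578
det = 87.358·80.516 − 94.542·37.680 = 3471.374168
x = (2003.210083·80.516 − 94.542·652.462578) / 3471.374168 = 28.693348
y = (87.358·652.462578 − 2003.210083·37.680) / 3471.374168 = -5.324442
|P − Q| = √((28.693348 − 16.677)² + (-5.324442 − -25.660)²) = 23.620490

23.620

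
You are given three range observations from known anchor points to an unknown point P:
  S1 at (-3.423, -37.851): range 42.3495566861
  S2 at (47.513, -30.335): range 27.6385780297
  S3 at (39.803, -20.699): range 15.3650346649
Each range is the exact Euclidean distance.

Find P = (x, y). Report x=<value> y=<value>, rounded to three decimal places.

eq1: (x + 3.423)² + (y + 37.851)² = 42.3495566861²
eq2: (x − 47.513)² + (y + 30.335)² = 27.6385780297²
eq3: (x − 39.803)² + (y + 20.699)² = 15.3650346649²
eq1−eq3, eq1−eq2 (x²,y² cancel):
  86.452·x + 34.304·y = 2125.712941
  101.872·x + 15.032·y = 2762.876220
det = 86.452·15.032 − 34.304·101.872 = -2195.070624
x = (2125.712941·15.032 − 34.304·2762.876220) / -2195.070624 = 28.620486
y = (86.452·2762.876220 − 2125.712941·101.872) / -2195.070624 = -10.161653

x=28.620 y=-10.162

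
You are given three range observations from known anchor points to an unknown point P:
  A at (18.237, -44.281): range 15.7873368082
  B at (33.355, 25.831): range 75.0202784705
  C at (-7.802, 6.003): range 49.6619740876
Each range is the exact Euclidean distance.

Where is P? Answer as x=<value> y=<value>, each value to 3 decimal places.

x=2.543 y=-42.570

eq1: (x − 18.237)² + (y + 44.281)² = 15.7873368082²
eq2: (x − 33.355)² + (y − 25.831)² = 75.0202784705²
eq3: (x + 7.802)² + (y − 6.003)² = 49.6619740876²
eq2−eq3, eq2−eq1 (x²,y² cancel):
  -82.314·x − 39.656·y = 1478.841139
  -30.236·x − 140.224·y = 5892.400722
det = -82.314·-140.224 − -39.656·-30.236 = 10343.359520
x = (1478.841139·-140.224 − -39.656·5892.400722) / 10343.359520 = 2.542696
y = (-82.314·5892.400722 − 1478.841139·-30.236) / 10343.359520 = -42.569615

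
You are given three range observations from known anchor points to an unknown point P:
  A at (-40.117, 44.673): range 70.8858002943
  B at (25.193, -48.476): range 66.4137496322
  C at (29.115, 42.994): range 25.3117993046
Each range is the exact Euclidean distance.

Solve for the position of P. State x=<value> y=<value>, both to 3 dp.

eq1: (x + 40.117)² + (y − 44.673)² = 70.8858002943²
eq2: (x − 25.193)² + (y + 48.476)² = 66.4137496322²
eq3: (x − 29.115)² + (y − 42.994)² = 25.3117993046²
eq3−eq1, eq3−eq2 (x²,y² cancel):
  -138.464·x + 3.358·y = -3475.226142
  -7.844·x − 182.940·y = -3481.656392
det = -138.464·-182.940 − 3.358·-7.844 = 25356.944312
x = (-3475.226142·-182.940 − 3.358·-3481.656392) / 25356.944312 = 25.533411
y = (-138.464·-3481.656392 − -3475.226142·-7.844) / 25356.944312 = 17.936877

x=25.533 y=17.937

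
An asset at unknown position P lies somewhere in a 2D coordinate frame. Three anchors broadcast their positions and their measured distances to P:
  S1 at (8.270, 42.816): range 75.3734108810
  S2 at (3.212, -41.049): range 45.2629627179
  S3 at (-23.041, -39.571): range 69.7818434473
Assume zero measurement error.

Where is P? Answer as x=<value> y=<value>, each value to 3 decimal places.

x=44.776 y=-23.127

eq1: (x − 8.270)² + (y − 42.816)² = 75.3734108810²
eq2: (x − 3.212)² + (y + 41.049)² = 45.2629627179²
eq3: (x + 23.041)² + (y + 39.571)² = 69.7818434473²
eq2−eq3, eq2−eq1 (x²,y² cancel):
  -52.506·x + 2.956·y = -2419.355504
  10.116·x + 167.730·y = -3426.149863
det = -52.506·167.730 − 2.956·10.116 = -8836.734276
x = (-2419.355504·167.730 − 2.956·-3426.149863) / -8836.734276 = 44.775682
y = (-52.506·-3426.149863 − -2419.355504·10.116) / -8836.734276 = -23.127053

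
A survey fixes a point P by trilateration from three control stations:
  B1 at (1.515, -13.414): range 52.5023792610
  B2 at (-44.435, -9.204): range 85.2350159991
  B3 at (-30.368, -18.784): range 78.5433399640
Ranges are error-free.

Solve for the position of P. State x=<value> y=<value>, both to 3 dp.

x=31.363 y=29.778

eq1: (x − 1.515)² + (y + 13.414)² = 52.5023792610²
eq2: (x + 44.435)² + (y + 9.204)² = 85.2350159991²
eq3: (x + 30.368)² + (y + 18.784)² = 78.5433399640²
eq1−eq2, eq1−eq3 (x²,y² cancel):
  -91.900·x + 8.420·y = -2631.555904
  -63.766·x − 10.740·y = -2319.732966
det = -91.900·-10.740 − 8.420·-63.766 = 1523.915720
x = (-2631.555904·-10.740 − 8.420·-2319.732966) / 1523.915720 = 31.363324
y = (-91.900·-2319.732966 − -2631.555904·-63.766) / 1523.915720 = 29.778330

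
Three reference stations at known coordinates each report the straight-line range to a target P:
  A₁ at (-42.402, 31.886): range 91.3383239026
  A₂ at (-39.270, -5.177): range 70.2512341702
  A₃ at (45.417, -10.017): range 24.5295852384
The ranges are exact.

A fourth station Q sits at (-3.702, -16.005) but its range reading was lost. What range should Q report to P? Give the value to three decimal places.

33.084

eq1: (x + 42.402)² + (y − 31.886)² = 91.3383239026²
eq2: (x + 39.270)² + (y + 5.177)² = 70.2512341702²
eq3: (x − 45.417)² + (y + 10.017)² = 24.5295852384²
eq2−eq1, eq2−eq3 (x²,y² cancel):
  -6.264·x + 74.126·y = -2161.741140
  169.374·x − 9.680·y = 4927.645299
det = -6.264·-9.680 − 74.126·169.374 = -12494.381604
x = (-2161.741140·-9.680 − 74.126·4927.645299) / -12494.381604 = 27.559666
y = (-6.264·4927.645299 − -2161.741140·169.374) / -12494.381604 = -26.834139
|P − Q| = √((27.559666 − -3.702)² + (-26.834139 − -16.005)²) = 33.084165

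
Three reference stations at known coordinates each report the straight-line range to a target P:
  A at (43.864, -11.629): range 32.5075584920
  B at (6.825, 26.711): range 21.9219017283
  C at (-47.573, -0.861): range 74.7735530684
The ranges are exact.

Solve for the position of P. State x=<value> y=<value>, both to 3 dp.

x=25.462 y=15.169

eq1: (x − 43.864)² + (y + 11.629)² = 32.5075584920²
eq2: (x − 6.825)² + (y − 26.711)² = 21.9219017283²
eq3: (x + 47.573)² + (y + 0.861)² = 74.7735530684²
eq3−eq1, eq3−eq2 (x²,y² cancel):
  182.874·x − 21.536·y = 4329.695366
  108.796·x + 55.144·y = 3606.640959
det = 182.874·55.144 − -21.536·108.796 = 12427.434512
x = (4329.695366·55.144 − -21.536·3606.640959) / 12427.434512 = 25.462161
y = (182.874·3606.640959 − 4329.695366·108.796) / 12427.434512 = 15.168643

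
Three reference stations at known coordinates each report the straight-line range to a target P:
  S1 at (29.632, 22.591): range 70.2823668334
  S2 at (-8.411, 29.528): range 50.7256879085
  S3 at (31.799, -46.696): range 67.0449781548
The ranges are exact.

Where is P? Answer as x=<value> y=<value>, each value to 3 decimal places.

eq1: (x − 29.632)² + (y − 22.591)² = 70.2823668334²
eq2: (x + 8.411)² + (y − 29.528)² = 50.7256879085²
eq3: (x − 31.799)² + (y + 46.696)² = 67.0449781548²
eq2−eq1, eq2−eq3 (x²,y² cancel):
  76.086·x − 13.874·y = -1920.754674
  80.420·x − 152.448·y = 327.111430
det = 76.086·-152.448 − -13.874·80.420 = -10483.411448
x = (-1920.754674·-152.448 − -13.874·327.111430) / -10483.411448 = -28.364197
y = (76.086·327.111430 − -1920.754674·80.420) / -10483.411448 = -17.108524

x=-28.364 y=-17.109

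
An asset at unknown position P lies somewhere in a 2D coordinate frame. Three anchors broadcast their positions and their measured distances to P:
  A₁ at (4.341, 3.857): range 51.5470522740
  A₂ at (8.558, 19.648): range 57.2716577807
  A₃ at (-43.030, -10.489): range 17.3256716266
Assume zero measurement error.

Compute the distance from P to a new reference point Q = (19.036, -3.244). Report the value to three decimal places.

66.873

eq1: (x − 4.341)² + (y − 3.857)² = 51.5470522740²
eq2: (x − 8.558)² + (y − 19.648)² = 57.2716577807²
eq3: (x + 43.030)² + (y + 10.489)² = 17.3256716266²
eq1−eq3, eq1−eq2 (x²,y² cancel):
  -94.742·x − 28.692·y = 4284.798992
  8.434·x + 31.582·y = -197.381649
det = -94.742·31.582 − -28.692·8.434 = -2750.153516
x = (4284.798992·31.582 − -28.692·-197.381649) / -2750.153516 = -47.146185
y = (-94.742·-197.381649 − 4284.798992·8.434) / -2750.153516 = 6.340614
|P − Q| = √((-47.146185 − 19.036)² + (6.340614 − -3.244)²) = 66.872614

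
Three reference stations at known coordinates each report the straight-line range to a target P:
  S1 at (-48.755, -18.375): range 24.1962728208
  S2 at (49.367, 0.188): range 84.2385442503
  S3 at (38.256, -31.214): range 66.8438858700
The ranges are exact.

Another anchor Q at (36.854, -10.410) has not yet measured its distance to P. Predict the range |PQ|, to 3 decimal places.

68.829

eq1: (x + 48.755)² + (y + 18.375)² = 24.1962728208²
eq2: (x − 49.367)² + (y − 0.188)² = 84.2385442503²
eq3: (x − 38.256)² + (y + 31.214)² = 66.8438858700²
eq3−eq2, eq3−eq1 (x²,y² cancel):
  22.222·x + 62.804·y = -2628.726558
  -174.022·x + 25.678·y = 4159.500778
det = 22.222·25.678 − 62.804·-174.022 = 11499.894204
x = (-2628.726558·25.678 − 62.804·4159.500778) / 11499.894204 = -28.585804
y = (22.222·4159.500778 − -2628.726558·-174.022) / 11499.894204 = -31.741494
|P − Q| = √((-28.585804 − 36.854)² + (-31.741494 − -10.410)²) = 68.828778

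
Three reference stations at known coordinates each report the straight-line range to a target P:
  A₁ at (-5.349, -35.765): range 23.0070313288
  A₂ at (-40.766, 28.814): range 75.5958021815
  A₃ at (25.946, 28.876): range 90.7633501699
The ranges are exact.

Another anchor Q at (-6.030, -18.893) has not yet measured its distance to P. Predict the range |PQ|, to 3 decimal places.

33.321

eq1: (x + 5.349)² + (y + 35.765)² = 23.0070313288²
eq2: (x + 40.766)² + (y − 28.814)² = 75.5958021815²
eq3: (x − 25.946)² + (y − 28.876)² = 90.7633501699²
eq1−eq3, eq1−eq2 (x²,y² cancel):
  62.590·x + 129.282·y = -7509.390977
  -70.834·x + 129.158·y = -4001.035491
det = 62.590·129.158 − 129.282·-70.834 = 17241.560408
x = (-7509.390977·129.158 − 129.282·-4001.035491) / 17241.560408 = -26.252615
y = (62.590·-4001.035491 − -7509.390977·-70.834) / 17241.560408 = -45.375534
|P − Q| = √((-26.252615 − -6.030)² + (-45.375534 − -18.893)²) = 33.320846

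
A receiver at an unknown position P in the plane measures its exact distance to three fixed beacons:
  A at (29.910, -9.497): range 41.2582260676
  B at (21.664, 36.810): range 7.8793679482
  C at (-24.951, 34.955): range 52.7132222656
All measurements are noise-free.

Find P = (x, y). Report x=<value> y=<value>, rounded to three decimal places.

eq1: (x − 29.910)² + (y + 9.497)² = 41.2582260676²
eq2: (x − 21.664)² + (y − 36.810)² = 7.8793679482²
eq3: (x + 24.951)² + (y − 34.955)² = 52.7132222656²
eq2−eq1, eq2−eq3 (x²,y² cancel):
  16.492·x − 92.614·y = -2479.660666
  -93.230·x − 3.710·y = -2696.499932
det = 16.492·-3.710 − -92.614·-93.230 = -8695.588540
x = (-2479.660666·-3.710 − -92.614·-2696.499932) / -8695.588540 = 27.661624
y = (16.492·-2696.499932 − -2479.660666·-93.230) / -8695.588540 = 31.699918

x=27.662 y=31.700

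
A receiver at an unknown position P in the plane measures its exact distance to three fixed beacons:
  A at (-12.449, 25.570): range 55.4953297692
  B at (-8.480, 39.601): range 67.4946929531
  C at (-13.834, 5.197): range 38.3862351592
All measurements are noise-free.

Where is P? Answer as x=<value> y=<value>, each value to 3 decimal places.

eq1: (x + 12.449)² + (y − 25.570)² = 55.4953297692²
eq2: (x + 8.480)² + (y − 39.601)² = 67.4946929531²
eq3: (x + 13.834)² + (y − 5.197)² = 38.3862351592²
eq3−eq2, eq3−eq1 (x²,y² cancel):
  10.708·x + 68.808·y = -1660.269291
  2.770·x + 40.746·y = -1015.814440
det = 10.708·40.746 − 68.808·2.770 = 245.710008
x = (-1660.269291·40.746 − 68.808·-1015.814440) / 245.710008 = 9.144225
y = (10.708·-1015.814440 − -1660.269291·2.770) / 245.710008 = -25.552053

x=9.144 y=-25.552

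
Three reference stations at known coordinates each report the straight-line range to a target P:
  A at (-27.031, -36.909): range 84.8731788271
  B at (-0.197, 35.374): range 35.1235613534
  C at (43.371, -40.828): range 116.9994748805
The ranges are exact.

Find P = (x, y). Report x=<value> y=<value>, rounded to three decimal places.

x=-33.068 y=47.749

eq1: (x + 27.031)² + (y + 36.909)² = 84.8731788271²
eq2: (x + 0.197)² + (y − 35.374)² = 35.1235613534²
eq3: (x − 43.371)² + (y + 40.828)² = 116.9994748805²
eq1−eq3, eq1−eq2 (x²,y² cancel):
  140.804·x − 7.838·y = -5030.400655
  53.668·x + 144.566·y = 5128.201365
det = 140.804·144.566 − -7.838·53.668 = 20776.120848
x = (-5030.400655·144.566 − -7.838·5128.201365) / 20776.120848 = -33.068255
y = (140.804·5128.201365 − -5030.400655·53.668) / 20776.120848 = 47.749184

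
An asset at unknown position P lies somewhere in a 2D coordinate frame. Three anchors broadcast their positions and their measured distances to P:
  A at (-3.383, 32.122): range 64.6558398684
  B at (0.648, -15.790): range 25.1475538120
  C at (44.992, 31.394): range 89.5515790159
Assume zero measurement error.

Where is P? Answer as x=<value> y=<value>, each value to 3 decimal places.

x=-19.812 y=-30.412

eq1: (x + 3.383)² + (y − 32.122)² = 64.6558398684²
eq2: (x − 0.648)² + (y + 15.790)² = 25.1475538120²
eq3: (x − 44.992)² + (y − 31.394)² = 89.5515790159²
eq1−eq2, eq1−eq3 (x²,y² cancel):
  8.062·x − 95.824·y = 2754.454597
  96.750·x − 1.456·y = -1872.511948
det = 8.062·-1.456 − -95.824·96.750 = 9259.233728
x = (2754.454597·-1.456 − -95.824·-1872.511948) / 9259.233728 = -19.811798
y = (8.062·-1872.511948 − 2754.454597·96.750) / 9259.233728 = -30.411769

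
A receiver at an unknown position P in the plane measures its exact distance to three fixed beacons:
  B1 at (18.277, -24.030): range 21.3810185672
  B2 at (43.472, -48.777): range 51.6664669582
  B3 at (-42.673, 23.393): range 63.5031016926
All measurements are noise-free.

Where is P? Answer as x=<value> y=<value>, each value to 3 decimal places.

x=-2.995 y=-26.188

eq1: (x − 18.277)² + (y + 24.030)² = 21.3810185672²
eq2: (x − 43.472)² + (y + 48.777)² = 51.6664669582²
eq3: (x + 42.673)² + (y − 23.393)² = 63.5031016926²
eq2−eq1, eq2−eq3 (x²,y² cancel):
  -50.390·x + 49.494·y = -1145.245031
  -172.290·x + 144.340·y = -3264.013252
det = -50.390·144.340 − 49.494·-172.290 = 1254.028660
x = (-1145.245031·144.340 − 49.494·-3264.013252) / 1254.028660 = -2.994825
y = (-50.390·-3264.013252 − -1145.245031·-172.290) / 1254.028660 = -26.188109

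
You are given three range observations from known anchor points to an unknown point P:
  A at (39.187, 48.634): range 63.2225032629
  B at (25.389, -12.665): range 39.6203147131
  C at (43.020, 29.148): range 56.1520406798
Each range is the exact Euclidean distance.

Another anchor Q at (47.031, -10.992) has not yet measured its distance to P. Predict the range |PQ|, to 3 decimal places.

eq1: (x − 39.187)² + (y − 48.634)² = 63.2225032629²
eq2: (x − 25.389)² + (y + 12.665)² = 39.6203147131²
eq3: (x − 43.020)² + (y − 29.148)² = 56.1520406798²
eq3−eq1, eq3−eq2 (x²,y² cancel):
  -7.666·x + 38.972·y = 356.527375
  -35.262·x − 83.626·y = -312.040423
det = -7.666·-83.626 − 38.972·-35.262 = 2015.307580
x = (356.527375·-83.626 − 38.972·-312.040423) / 2015.307580 = -8.760012
y = (-7.666·-312.040423 − 356.527375·-35.262) / 2015.307580 = 7.425155
|P − Q| = √((-8.760012 − 47.031)² + (7.425155 − -10.992)²) = 58.752265

58.752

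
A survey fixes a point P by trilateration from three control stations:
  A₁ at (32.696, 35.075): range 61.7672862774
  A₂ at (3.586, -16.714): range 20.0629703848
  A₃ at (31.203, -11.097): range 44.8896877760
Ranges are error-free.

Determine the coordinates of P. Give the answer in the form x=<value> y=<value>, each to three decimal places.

eq1: (x − 32.696)² + (y − 35.075)² = 61.7672862774²
eq2: (x − 3.586)² + (y + 16.714)² = 20.0629703848²
eq3: (x − 31.203)² + (y + 11.097)² = 44.8896877760²
eq3−eq2, eq3−eq1 (x²,y² cancel):
  -55.234·x − 11.234·y = 808.007862
  2.986·x + 92.344·y = -597.600162
det = -55.234·92.344 − -11.234·2.986 = -5066.983772
x = (808.007862·92.344 − -11.234·-597.600162) / -5066.983772 = -13.400721
y = (-55.234·-597.600162 − 808.007862·2.986) / -5066.983772 = -6.038136

x=-13.401 y=-6.038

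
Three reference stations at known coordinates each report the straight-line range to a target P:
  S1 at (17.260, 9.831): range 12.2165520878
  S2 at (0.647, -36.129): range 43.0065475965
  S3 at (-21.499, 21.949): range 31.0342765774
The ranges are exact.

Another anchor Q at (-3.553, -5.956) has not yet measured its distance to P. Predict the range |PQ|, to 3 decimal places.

eq1: (x − 17.260)² + (y − 9.831)² = 12.2165520878²
eq2: (x − 0.647)² + (y + 36.129)² = 43.0065475965²
eq3: (x + 21.499)² + (y − 21.949)² = 31.0342765774²
eq2−eq3, eq2−eq1 (x²,y² cancel):
  -44.292·x + 116.156·y = 524.679165
  33.226·x + 91.920·y = 789.151902
det = -44.292·91.920 − 116.156·33.226 = -7930.719896
x = (524.679165·91.920 − 116.156·789.151902) / -7930.719896 = 5.476958
y = (-44.292·789.151902 − 524.679165·33.226) / -7930.719896 = 6.605467
|P − Q| = √((5.476958 − -3.553)² + (6.605467 − -5.956)²) = 15.470313

15.470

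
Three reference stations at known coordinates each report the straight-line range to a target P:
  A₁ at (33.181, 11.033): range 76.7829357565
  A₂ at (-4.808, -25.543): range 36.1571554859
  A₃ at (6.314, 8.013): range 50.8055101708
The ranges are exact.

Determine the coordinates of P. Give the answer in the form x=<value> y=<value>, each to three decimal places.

eq1: (x − 33.181)² + (y − 11.033)² = 76.7829357565²
eq2: (x + 4.808)² + (y + 25.543)² = 36.1571554859²
eq3: (x − 6.314)² + (y − 8.013)² = 50.8055101708²
eq2−eq1, eq2−eq3 (x²,y² cancel):
  75.978·x + 73.152·y = -4041.135194
  22.244·x + 67.112·y = -1845.346919
det = 75.978·67.112 − 73.152·22.244 = 3471.842448
x = (-4041.135194·67.112 − 73.152·-1845.346919) / 3471.842448 = -39.235031
y = (75.978·-1845.346919 − -4041.135194·22.244) / 3471.842448 = -14.492235

x=-39.235 y=-14.492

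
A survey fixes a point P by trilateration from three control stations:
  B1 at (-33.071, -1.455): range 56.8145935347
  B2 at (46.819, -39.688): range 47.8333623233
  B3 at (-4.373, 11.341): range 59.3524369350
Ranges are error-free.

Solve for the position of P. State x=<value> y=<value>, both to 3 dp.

eq1: (x + 33.071)² + (y + 1.455)² = 56.8145935347²
eq2: (x − 46.819)² + (y + 39.688)² = 47.8333623233²
eq3: (x + 4.373)² + (y − 11.341)² = 59.3524369350²
eq3−eq2, eq3−eq1 (x²,y² cancel):
  102.384·x − 102.058·y = 4854.095914
  -57.396·x − 25.592·y = 1242.880388
det = 102.384·-25.592 − -102.058·-57.396 = -8477.932296
x = (4854.095914·-25.592 − -102.058·1242.880388) / -8477.932296 = -0.309022
y = (102.384·1242.880388 − 4854.095914·-57.396) / -8477.932296 = -47.872139

x=-0.309 y=-47.872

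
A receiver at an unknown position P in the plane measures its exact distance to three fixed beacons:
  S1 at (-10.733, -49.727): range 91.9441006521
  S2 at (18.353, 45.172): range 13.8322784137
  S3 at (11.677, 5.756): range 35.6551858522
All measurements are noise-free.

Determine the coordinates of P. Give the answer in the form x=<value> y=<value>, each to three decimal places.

eq1: (x + 10.733)² + (y + 49.727)² = 91.9441006521²
eq2: (x − 18.353)² + (y − 45.172)² = 13.8322784137²
eq3: (x − 11.677)² + (y − 5.756)² = 35.6551858522²
eq1−eq3, eq1−eq2 (x²,y² cancel):
  44.820·x + 110.966·y = 4763.937414
  58.172·x + 189.798·y = 8051.756094
det = 44.820·189.798 − 110.966·58.172 = 2051.632208
x = (4763.937414·189.798 − 110.966·8051.756094) / 2051.632208 = 5.222489
y = (44.820·8051.756094 − 4763.937414·58.172) / 2051.632208 = 40.822103

x=5.222 y=40.822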